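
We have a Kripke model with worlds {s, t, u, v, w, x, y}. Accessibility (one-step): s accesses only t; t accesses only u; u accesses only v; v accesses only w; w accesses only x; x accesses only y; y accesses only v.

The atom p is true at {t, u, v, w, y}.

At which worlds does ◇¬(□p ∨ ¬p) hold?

{v}

s: successors {t}; ¬(□p ∨ ¬p) there: t:F. ✗
t: successors {u}; ¬(□p ∨ ¬p) there: u:F. ✗
u: successors {v}; ¬(□p ∨ ¬p) there: v:F. ✗
v: successors {w}; ¬(□p ∨ ¬p) there: w:T. ✓
w: successors {x}; ¬(□p ∨ ¬p) there: x:F. ✗
x: successors {y}; ¬(□p ∨ ¬p) there: y:F. ✗
y: successors {v}; ¬(□p ∨ ¬p) there: v:F. ✗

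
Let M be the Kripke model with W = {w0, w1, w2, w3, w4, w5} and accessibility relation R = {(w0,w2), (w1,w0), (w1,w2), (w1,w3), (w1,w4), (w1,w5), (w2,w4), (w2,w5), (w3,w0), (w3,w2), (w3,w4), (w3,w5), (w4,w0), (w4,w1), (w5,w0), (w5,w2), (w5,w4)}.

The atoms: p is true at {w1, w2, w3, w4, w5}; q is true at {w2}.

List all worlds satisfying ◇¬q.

w0: successors {w2}; ¬q there: w2:F. ✗
w1: successors {w0, w2, w3, w4, w5}; ¬q there: w0:T, w2:F, w3:T, w4:T, w5:T. ✓
w2: successors {w4, w5}; ¬q there: w4:T, w5:T. ✓
w3: successors {w0, w2, w4, w5}; ¬q there: w0:T, w2:F, w4:T, w5:T. ✓
w4: successors {w0, w1}; ¬q there: w0:T, w1:T. ✓
w5: successors {w0, w2, w4}; ¬q there: w0:T, w2:F, w4:T. ✓

{w1, w2, w3, w4, w5}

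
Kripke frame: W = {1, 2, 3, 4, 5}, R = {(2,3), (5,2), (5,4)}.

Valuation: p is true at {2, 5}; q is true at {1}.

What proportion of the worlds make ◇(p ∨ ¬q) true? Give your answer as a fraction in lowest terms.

2/5

1: no successors, so ◇(p ∨ ¬q) fails. ✗
2: successors {3}; p ∨ ¬q there: 3:T. ✓
3: no successors, so ◇(p ∨ ¬q) fails. ✗
4: no successors, so ◇(p ∨ ¬q) fails. ✗
5: successors {2, 4}; p ∨ ¬q there: 2:T, 4:T. ✓
That's 2 of 5 worlds, so 2/5.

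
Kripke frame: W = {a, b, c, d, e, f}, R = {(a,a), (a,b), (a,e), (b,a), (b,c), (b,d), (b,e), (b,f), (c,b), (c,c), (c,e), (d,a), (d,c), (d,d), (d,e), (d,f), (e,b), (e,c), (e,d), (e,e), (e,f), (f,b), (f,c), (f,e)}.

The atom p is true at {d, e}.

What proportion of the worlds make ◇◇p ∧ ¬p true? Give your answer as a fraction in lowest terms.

a: ◇◇p is T, ¬p is T. ✓
b: ◇◇p is T, ¬p is T. ✓
c: ◇◇p is T, ¬p is T. ✓
d: ◇◇p is T, ¬p is F. ✗
e: ◇◇p is T, ¬p is F. ✗
f: ◇◇p is T, ¬p is T. ✓
That's 4 of 6 worlds, so 4/6 = 2/3.

2/3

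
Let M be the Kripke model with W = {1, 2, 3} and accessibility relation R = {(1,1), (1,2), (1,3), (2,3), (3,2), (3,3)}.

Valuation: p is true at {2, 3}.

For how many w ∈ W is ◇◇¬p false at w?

2

1: successors {1, 2, 3}; ◇¬p there: 1:T, 2:F, 3:F. ✓
2: successors {3}; ◇¬p there: 3:F. ✗
3: successors {2, 3}; ◇¬p there: 2:F, 3:F. ✗
Satisfying worlds: {1}.
So ◇◇¬p fails at the other 2 worlds.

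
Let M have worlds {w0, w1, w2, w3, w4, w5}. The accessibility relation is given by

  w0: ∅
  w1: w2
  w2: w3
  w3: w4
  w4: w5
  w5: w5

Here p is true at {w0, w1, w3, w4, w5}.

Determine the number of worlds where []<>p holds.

w0: no successors, so []<>p holds vacuously. ✓
w1: successors {w2}; <>p there: w2:T. ✓
w2: successors {w3}; <>p there: w3:T. ✓
w3: successors {w4}; <>p there: w4:T. ✓
w4: successors {w5}; <>p there: w5:T. ✓
w5: successors {w5}; <>p there: w5:T. ✓
Satisfying worlds: {w0, w1, w2, w3, w4, w5}.

6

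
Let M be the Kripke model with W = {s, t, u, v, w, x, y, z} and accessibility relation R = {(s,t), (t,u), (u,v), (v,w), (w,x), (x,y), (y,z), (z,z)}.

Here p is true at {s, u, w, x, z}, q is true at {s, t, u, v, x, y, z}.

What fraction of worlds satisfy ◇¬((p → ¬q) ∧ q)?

s: successors {t}; ¬((p → ¬q) ∧ q) there: t:F. ✗
t: successors {u}; ¬((p → ¬q) ∧ q) there: u:T. ✓
u: successors {v}; ¬((p → ¬q) ∧ q) there: v:F. ✗
v: successors {w}; ¬((p → ¬q) ∧ q) there: w:T. ✓
w: successors {x}; ¬((p → ¬q) ∧ q) there: x:T. ✓
x: successors {y}; ¬((p → ¬q) ∧ q) there: y:F. ✗
y: successors {z}; ¬((p → ¬q) ∧ q) there: z:T. ✓
z: successors {z}; ¬((p → ¬q) ∧ q) there: z:T. ✓
That's 5 of 8 worlds, so 5/8.

5/8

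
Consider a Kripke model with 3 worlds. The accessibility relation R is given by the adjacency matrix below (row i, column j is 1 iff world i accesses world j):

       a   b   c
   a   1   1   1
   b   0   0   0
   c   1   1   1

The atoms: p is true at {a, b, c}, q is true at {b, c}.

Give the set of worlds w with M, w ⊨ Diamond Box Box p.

a: successors {a, b, c}; Box Box p there: a:T, b:T, c:T. ✓
b: no successors, so Diamond Box Box p fails. ✗
c: successors {a, b, c}; Box Box p there: a:T, b:T, c:T. ✓

{a, c}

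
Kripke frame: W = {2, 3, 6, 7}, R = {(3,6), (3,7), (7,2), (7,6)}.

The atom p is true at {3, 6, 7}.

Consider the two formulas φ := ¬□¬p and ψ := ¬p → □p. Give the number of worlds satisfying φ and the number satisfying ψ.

For ¬□¬p:
2: □¬p is T. ✗
3: □¬p is F. ✓
6: □¬p is T. ✗
7: □¬p is F. ✓
— 2 worlds.
For ¬p → □p:
2: ¬p is T, □p is T. ✓
3: ¬p is F, □p is T. ✓
6: ¬p is F, □p is T. ✓
7: ¬p is F, □p is F. ✓
— 4 worlds.

2 and 4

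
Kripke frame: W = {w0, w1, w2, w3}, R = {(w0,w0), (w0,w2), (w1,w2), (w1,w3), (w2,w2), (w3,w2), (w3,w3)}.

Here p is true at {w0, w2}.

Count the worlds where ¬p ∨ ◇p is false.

w0: ¬p is F, ◇p is T. ✓
w1: ¬p is T, ◇p is T. ✓
w2: ¬p is F, ◇p is T. ✓
w3: ¬p is T, ◇p is T. ✓
Satisfying worlds: {w0, w1, w2, w3}.
So ¬p ∨ ◇p fails at the other 0 worlds.

0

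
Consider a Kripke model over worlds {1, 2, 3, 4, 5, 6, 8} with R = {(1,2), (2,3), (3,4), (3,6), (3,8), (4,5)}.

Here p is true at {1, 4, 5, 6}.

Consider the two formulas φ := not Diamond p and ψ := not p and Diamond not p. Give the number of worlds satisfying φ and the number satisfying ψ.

For not Diamond p:
1: Diamond p is F. ✓
2: Diamond p is F. ✓
3: Diamond p is T. ✗
4: Diamond p is T. ✗
5: Diamond p is F. ✓
6: Diamond p is F. ✓
8: Diamond p is F. ✓
— 5 worlds.
For not p and Diamond not p:
1: not p is F, Diamond not p is T. ✗
2: not p is T, Diamond not p is T. ✓
3: not p is T, Diamond not p is T. ✓
4: not p is F, Diamond not p is F. ✗
5: not p is F, Diamond not p is F. ✗
6: not p is F, Diamond not p is F. ✗
8: not p is T, Diamond not p is F. ✗
— 2 worlds.

5 and 2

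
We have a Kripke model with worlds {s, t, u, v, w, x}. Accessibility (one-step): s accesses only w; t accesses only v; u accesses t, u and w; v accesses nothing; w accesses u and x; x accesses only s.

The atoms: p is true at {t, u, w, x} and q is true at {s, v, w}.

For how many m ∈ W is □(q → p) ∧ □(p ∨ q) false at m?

2

s: □(q → p) is T, □(p ∨ q) is T. ✓
t: □(q → p) is F, □(p ∨ q) is T. ✗
u: □(q → p) is T, □(p ∨ q) is T. ✓
v: □(q → p) is T, □(p ∨ q) is T. ✓
w: □(q → p) is T, □(p ∨ q) is T. ✓
x: □(q → p) is F, □(p ∨ q) is T. ✗
Satisfying worlds: {s, u, v, w}.
So □(q → p) ∧ □(p ∨ q) fails at the other 2 worlds.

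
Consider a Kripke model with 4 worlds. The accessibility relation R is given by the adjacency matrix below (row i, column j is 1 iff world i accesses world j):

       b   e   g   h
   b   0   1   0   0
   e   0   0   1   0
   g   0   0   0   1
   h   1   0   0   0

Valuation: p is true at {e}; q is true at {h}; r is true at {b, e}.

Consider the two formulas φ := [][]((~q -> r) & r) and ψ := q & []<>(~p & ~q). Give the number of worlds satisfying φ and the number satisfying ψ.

For [][]((~q -> r) & r):
b: successors {e}; []((~q -> r) & r) there: e:F. ✗
e: successors {g}; []((~q -> r) & r) there: g:F. ✗
g: successors {h}; []((~q -> r) & r) there: h:T. ✓
h: successors {b}; []((~q -> r) & r) there: b:T. ✓
— 2 worlds.
For q & []<>(~p & ~q):
b: q is F, []<>(~p & ~q) is T. ✗
e: q is F, []<>(~p & ~q) is F. ✗
g: q is F, []<>(~p & ~q) is T. ✗
h: q is T, []<>(~p & ~q) is F. ✗
— 0 worlds.

2 and 0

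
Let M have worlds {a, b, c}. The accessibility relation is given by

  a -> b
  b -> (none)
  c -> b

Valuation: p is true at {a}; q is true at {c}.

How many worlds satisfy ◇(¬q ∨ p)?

2

a: successors {b}; ¬q ∨ p there: b:T. ✓
b: no successors, so ◇(¬q ∨ p) fails. ✗
c: successors {b}; ¬q ∨ p there: b:T. ✓
Satisfying worlds: {a, c}.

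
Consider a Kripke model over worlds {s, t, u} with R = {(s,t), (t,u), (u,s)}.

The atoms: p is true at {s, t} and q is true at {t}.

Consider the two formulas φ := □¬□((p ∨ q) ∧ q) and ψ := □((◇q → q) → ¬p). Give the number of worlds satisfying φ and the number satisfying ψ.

For □¬□((p ∨ q) ∧ q):
s: successors {t}; ¬□((p ∨ q) ∧ q) there: t:T. ✓
t: successors {u}; ¬□((p ∨ q) ∧ q) there: u:T. ✓
u: successors {s}; ¬□((p ∨ q) ∧ q) there: s:F. ✗
— 2 worlds.
For □((◇q → q) → ¬p):
s: successors {t}; (◇q → q) → ¬p there: t:F. ✗
t: successors {u}; (◇q → q) → ¬p there: u:T. ✓
u: successors {s}; (◇q → q) → ¬p there: s:T. ✓
— 2 worlds.

2 and 2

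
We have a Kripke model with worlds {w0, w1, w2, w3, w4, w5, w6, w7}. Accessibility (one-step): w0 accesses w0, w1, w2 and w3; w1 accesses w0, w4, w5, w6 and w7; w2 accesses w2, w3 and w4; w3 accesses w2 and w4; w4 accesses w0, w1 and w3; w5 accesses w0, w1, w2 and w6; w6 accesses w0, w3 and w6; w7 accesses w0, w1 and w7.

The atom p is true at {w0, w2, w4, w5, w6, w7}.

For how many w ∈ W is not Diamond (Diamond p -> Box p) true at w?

2

w0: Diamond (Diamond p -> Box p) is T. ✗
w1: Diamond (Diamond p -> Box p) is F. ✓
w2: Diamond (Diamond p -> Box p) is T. ✗
w3: Diamond (Diamond p -> Box p) is F. ✓
w4: Diamond (Diamond p -> Box p) is T. ✗
w5: Diamond (Diamond p -> Box p) is T. ✗
w6: Diamond (Diamond p -> Box p) is T. ✗
w7: Diamond (Diamond p -> Box p) is T. ✗
Satisfying worlds: {w1, w3}.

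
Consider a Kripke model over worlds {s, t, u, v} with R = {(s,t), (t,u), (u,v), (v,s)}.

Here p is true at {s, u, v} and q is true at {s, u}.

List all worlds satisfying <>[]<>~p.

s: successors {t}; []<>~p there: t:F. ✗
t: successors {u}; []<>~p there: u:F. ✗
u: successors {v}; []<>~p there: v:T. ✓
v: successors {s}; []<>~p there: s:F. ✗

{u}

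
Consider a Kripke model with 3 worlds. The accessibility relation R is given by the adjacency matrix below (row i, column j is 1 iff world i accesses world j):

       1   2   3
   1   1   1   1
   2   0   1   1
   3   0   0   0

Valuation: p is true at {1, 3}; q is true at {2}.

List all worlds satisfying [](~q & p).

{3}

1: successors {1, 2, 3}; ~q & p there: 1:T, 2:F, 3:T. ✗
2: successors {2, 3}; ~q & p there: 2:F, 3:T. ✗
3: no successors, so [](~q & p) holds vacuously. ✓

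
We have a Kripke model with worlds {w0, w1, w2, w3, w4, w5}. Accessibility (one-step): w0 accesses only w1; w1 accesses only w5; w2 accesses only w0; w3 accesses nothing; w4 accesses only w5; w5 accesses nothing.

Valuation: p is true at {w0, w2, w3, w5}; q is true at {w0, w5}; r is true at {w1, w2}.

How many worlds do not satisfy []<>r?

w0: successors {w1}; <>r there: w1:F. ✗
w1: successors {w5}; <>r there: w5:F. ✗
w2: successors {w0}; <>r there: w0:T. ✓
w3: no successors, so []<>r holds vacuously. ✓
w4: successors {w5}; <>r there: w5:F. ✗
w5: no successors, so []<>r holds vacuously. ✓
Satisfying worlds: {w2, w3, w5}.
So []<>r fails at the other 3 worlds.

3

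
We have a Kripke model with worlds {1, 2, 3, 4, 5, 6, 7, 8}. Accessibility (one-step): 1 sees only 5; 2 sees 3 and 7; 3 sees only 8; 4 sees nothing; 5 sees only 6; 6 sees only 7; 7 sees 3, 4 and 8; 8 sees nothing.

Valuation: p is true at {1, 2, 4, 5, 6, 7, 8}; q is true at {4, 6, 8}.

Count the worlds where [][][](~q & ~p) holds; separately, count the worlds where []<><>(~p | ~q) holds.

For [][][](~q & ~p):
1: successors {5}; [][](~q & ~p) there: 5:F. ✗
2: successors {3, 7}; [][](~q & ~p) there: 3:T, 7:F. ✗
3: successors {8}; [][](~q & ~p) there: 8:T. ✓
4: no successors, so [][][](~q & ~p) holds vacuously. ✓
5: successors {6}; [][](~q & ~p) there: 6:F. ✗
6: successors {7}; [][](~q & ~p) there: 7:F. ✗
7: successors {3, 4, 8}; [][](~q & ~p) there: 3:T, 4:T, 8:T. ✓
8: no successors, so [][][](~q & ~p) holds vacuously. ✓
— 4 worlds.
For []<><>(~p | ~q):
1: successors {5}; <><>(~p | ~q) there: 5:T. ✓
2: successors {3, 7}; <><>(~p | ~q) there: 3:F, 7:F. ✗
3: successors {8}; <><>(~p | ~q) there: 8:F. ✗
4: no successors, so []<><>(~p | ~q) holds vacuously. ✓
5: successors {6}; <><>(~p | ~q) there: 6:T. ✓
6: successors {7}; <><>(~p | ~q) there: 7:F. ✗
7: successors {3, 4, 8}; <><>(~p | ~q) there: 3:F, 4:F, 8:F. ✗
8: no successors, so []<><>(~p | ~q) holds vacuously. ✓
— 4 worlds.

4 and 4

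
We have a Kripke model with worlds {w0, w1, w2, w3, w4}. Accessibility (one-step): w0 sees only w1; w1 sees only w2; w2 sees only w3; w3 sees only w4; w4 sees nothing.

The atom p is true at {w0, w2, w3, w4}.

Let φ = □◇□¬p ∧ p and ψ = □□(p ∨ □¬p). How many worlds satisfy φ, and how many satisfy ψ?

For □◇□¬p ∧ p:
w0: □◇□¬p is F, p is T. ✗
w1: □◇□¬p is F, p is F. ✗
w2: □◇□¬p is T, p is T. ✓
w3: □◇□¬p is F, p is T. ✗
w4: □◇□¬p is T, p is T. ✓
— 2 worlds.
For □□(p ∨ □¬p):
w0: successors {w1}; □(p ∨ □¬p) there: w1:T. ✓
w1: successors {w2}; □(p ∨ □¬p) there: w2:T. ✓
w2: successors {w3}; □(p ∨ □¬p) there: w3:T. ✓
w3: successors {w4}; □(p ∨ □¬p) there: w4:T. ✓
w4: no successors, so □□(p ∨ □¬p) holds vacuously. ✓
— 5 worlds.

2 and 5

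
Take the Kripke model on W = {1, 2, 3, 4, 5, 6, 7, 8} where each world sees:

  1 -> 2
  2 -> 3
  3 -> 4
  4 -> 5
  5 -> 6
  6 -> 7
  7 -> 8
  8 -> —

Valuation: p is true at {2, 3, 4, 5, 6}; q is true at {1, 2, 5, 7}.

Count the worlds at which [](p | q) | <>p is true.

7

1: [](p | q) is T, <>p is T. ✓
2: [](p | q) is T, <>p is T. ✓
3: [](p | q) is T, <>p is T. ✓
4: [](p | q) is T, <>p is T. ✓
5: [](p | q) is T, <>p is T. ✓
6: [](p | q) is T, <>p is F. ✓
7: [](p | q) is F, <>p is F. ✗
8: [](p | q) is T, <>p is F. ✓
Satisfying worlds: {1, 2, 3, 4, 5, 6, 8}.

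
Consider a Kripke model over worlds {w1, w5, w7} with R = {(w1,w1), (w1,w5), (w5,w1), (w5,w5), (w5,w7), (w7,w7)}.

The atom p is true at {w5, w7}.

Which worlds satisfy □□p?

w1: successors {w1, w5}; □p there: w1:F, w5:F. ✗
w5: successors {w1, w5, w7}; □p there: w1:F, w5:F, w7:T. ✗
w7: successors {w7}; □p there: w7:T. ✓

{w7}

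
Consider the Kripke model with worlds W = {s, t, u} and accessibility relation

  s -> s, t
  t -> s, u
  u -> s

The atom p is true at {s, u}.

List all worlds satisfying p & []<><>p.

{s, u}

s: p is T, []<><>p is T. ✓
t: p is F, []<><>p is T. ✗
u: p is T, []<><>p is T. ✓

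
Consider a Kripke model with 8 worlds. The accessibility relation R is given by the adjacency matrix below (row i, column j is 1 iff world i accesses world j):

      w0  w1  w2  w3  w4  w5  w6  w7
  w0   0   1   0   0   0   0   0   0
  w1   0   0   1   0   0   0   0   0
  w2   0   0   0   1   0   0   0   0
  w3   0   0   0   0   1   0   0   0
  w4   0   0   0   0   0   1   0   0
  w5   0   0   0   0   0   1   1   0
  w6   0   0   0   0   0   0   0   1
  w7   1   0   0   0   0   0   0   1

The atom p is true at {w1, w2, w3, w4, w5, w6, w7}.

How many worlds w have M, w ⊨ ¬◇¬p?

w0: ◇¬p is F. ✓
w1: ◇¬p is F. ✓
w2: ◇¬p is F. ✓
w3: ◇¬p is F. ✓
w4: ◇¬p is F. ✓
w5: ◇¬p is F. ✓
w6: ◇¬p is F. ✓
w7: ◇¬p is T. ✗
Satisfying worlds: {w0, w1, w2, w3, w4, w5, w6}.

7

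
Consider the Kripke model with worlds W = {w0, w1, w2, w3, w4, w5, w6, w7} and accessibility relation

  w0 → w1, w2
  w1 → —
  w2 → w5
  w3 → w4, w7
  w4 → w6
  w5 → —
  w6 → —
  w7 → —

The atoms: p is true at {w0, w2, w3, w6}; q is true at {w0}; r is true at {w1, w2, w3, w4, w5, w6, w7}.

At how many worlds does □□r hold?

w0: successors {w1, w2}; □r there: w1:T, w2:T. ✓
w1: no successors, so □□r holds vacuously. ✓
w2: successors {w5}; □r there: w5:T. ✓
w3: successors {w4, w7}; □r there: w4:T, w7:T. ✓
w4: successors {w6}; □r there: w6:T. ✓
w5: no successors, so □□r holds vacuously. ✓
w6: no successors, so □□r holds vacuously. ✓
w7: no successors, so □□r holds vacuously. ✓
Satisfying worlds: {w0, w1, w2, w3, w4, w5, w6, w7}.

8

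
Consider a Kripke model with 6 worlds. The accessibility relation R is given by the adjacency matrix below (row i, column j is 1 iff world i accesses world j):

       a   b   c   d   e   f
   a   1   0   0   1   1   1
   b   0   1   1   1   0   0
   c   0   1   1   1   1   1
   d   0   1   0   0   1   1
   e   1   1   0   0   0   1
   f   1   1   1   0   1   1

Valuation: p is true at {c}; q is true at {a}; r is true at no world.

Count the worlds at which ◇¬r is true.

a: successors {a, d, e, f}; ¬r there: a:T, d:T, e:T, f:T. ✓
b: successors {b, c, d}; ¬r there: b:T, c:T, d:T. ✓
c: successors {b, c, d, e, f}; ¬r there: b:T, c:T, d:T, e:T, f:T. ✓
d: successors {b, e, f}; ¬r there: b:T, e:T, f:T. ✓
e: successors {a, b, f}; ¬r there: a:T, b:T, f:T. ✓
f: successors {a, b, c, e, f}; ¬r there: a:T, b:T, c:T, e:T, f:T. ✓
Satisfying worlds: {a, b, c, d, e, f}.

6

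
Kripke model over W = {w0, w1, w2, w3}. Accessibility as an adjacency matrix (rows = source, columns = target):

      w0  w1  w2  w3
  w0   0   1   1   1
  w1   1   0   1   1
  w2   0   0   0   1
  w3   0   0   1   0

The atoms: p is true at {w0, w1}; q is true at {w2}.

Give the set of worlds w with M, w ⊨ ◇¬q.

w0: successors {w1, w2, w3}; ¬q there: w1:T, w2:F, w3:T. ✓
w1: successors {w0, w2, w3}; ¬q there: w0:T, w2:F, w3:T. ✓
w2: successors {w3}; ¬q there: w3:T. ✓
w3: successors {w2}; ¬q there: w2:F. ✗

{w0, w1, w2}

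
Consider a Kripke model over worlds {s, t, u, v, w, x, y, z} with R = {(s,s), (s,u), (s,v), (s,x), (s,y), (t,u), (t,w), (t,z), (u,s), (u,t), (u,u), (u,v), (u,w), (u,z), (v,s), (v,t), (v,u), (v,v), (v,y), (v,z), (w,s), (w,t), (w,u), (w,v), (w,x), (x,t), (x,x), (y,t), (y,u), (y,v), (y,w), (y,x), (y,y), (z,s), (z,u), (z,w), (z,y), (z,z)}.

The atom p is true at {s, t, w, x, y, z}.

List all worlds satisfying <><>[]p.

{s, t, u, v, w, x, y, z}

s: successors {s, u, v, x, y}; <>[]p there: s:T, u:F, v:F, x:T, y:T. ✓
t: successors {u, w, z}; <>[]p there: u:F, w:T, z:F. ✓
u: successors {s, t, u, v, w, z}; <>[]p there: s:T, t:F, u:F, v:F, w:T, z:F. ✓
v: successors {s, t, u, v, y, z}; <>[]p there: s:T, t:F, u:F, v:F, y:T, z:F. ✓
w: successors {s, t, u, v, x}; <>[]p there: s:T, t:F, u:F, v:F, x:T. ✓
x: successors {t, x}; <>[]p there: t:F, x:T. ✓
y: successors {t, u, v, w, x, y}; <>[]p there: t:F, u:F, v:F, w:T, x:T, y:T. ✓
z: successors {s, u, w, y, z}; <>[]p there: s:T, u:F, w:T, y:T, z:F. ✓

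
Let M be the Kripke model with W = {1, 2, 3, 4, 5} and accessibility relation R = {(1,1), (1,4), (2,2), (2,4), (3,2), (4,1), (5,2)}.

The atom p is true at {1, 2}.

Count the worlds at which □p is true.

3

1: successors {1, 4}; p there: 1:T, 4:F. ✗
2: successors {2, 4}; p there: 2:T, 4:F. ✗
3: successors {2}; p there: 2:T. ✓
4: successors {1}; p there: 1:T. ✓
5: successors {2}; p there: 2:T. ✓
Satisfying worlds: {3, 4, 5}.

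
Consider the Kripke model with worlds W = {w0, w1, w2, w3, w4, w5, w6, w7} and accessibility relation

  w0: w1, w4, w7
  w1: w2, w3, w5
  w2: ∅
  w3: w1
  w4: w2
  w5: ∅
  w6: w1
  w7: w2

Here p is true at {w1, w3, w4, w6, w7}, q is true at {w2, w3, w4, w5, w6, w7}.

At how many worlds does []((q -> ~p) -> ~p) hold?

5

w0: successors {w1, w4, w7}; (q -> ~p) -> ~p there: w1:F, w4:T, w7:T. ✗
w1: successors {w2, w3, w5}; (q -> ~p) -> ~p there: w2:T, w3:T, w5:T. ✓
w2: no successors, so []((q -> ~p) -> ~p) holds vacuously. ✓
w3: successors {w1}; (q -> ~p) -> ~p there: w1:F. ✗
w4: successors {w2}; (q -> ~p) -> ~p there: w2:T. ✓
w5: no successors, so []((q -> ~p) -> ~p) holds vacuously. ✓
w6: successors {w1}; (q -> ~p) -> ~p there: w1:F. ✗
w7: successors {w2}; (q -> ~p) -> ~p there: w2:T. ✓
Satisfying worlds: {w1, w2, w4, w5, w7}.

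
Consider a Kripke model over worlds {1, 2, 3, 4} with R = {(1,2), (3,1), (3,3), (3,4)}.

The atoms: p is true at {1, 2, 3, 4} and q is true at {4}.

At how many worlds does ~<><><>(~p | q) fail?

1: <><><>(~p | q) is F. ✓
2: <><><>(~p | q) is F. ✓
3: <><><>(~p | q) is T. ✗
4: <><><>(~p | q) is F. ✓
Satisfying worlds: {1, 2, 4}.
So ~<><><>(~p | q) fails at the other 1 world.

1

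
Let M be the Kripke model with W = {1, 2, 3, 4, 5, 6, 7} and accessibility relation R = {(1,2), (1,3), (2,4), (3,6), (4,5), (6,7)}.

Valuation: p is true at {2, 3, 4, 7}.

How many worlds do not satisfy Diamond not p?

5

1: successors {2, 3}; not p there: 2:F, 3:F. ✗
2: successors {4}; not p there: 4:F. ✗
3: successors {6}; not p there: 6:T. ✓
4: successors {5}; not p there: 5:T. ✓
5: no successors, so Diamond not p fails. ✗
6: successors {7}; not p there: 7:F. ✗
7: no successors, so Diamond not p fails. ✗
Satisfying worlds: {3, 4}.
So Diamond not p fails at the other 5 worlds.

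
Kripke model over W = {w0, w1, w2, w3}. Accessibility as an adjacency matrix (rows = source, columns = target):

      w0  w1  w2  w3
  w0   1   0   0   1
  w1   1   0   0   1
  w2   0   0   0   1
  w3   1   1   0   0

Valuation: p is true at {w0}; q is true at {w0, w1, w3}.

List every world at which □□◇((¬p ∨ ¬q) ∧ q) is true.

w0: successors {w0, w3}; □◇((¬p ∨ ¬q) ∧ q) there: w0:T, w3:T. ✓
w1: successors {w0, w3}; □◇((¬p ∨ ¬q) ∧ q) there: w0:T, w3:T. ✓
w2: successors {w3}; □◇((¬p ∨ ¬q) ∧ q) there: w3:T. ✓
w3: successors {w0, w1}; □◇((¬p ∨ ¬q) ∧ q) there: w0:T, w1:T. ✓

{w0, w1, w2, w3}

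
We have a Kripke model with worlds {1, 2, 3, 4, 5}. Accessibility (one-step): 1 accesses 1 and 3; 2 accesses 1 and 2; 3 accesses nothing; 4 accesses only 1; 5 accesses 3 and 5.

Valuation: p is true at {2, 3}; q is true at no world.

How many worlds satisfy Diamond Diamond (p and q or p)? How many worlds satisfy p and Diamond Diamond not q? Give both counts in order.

For Diamond Diamond (p and q or p):
1: successors {1, 3}; Diamond (p and q or p) there: 1:T, 3:F. ✓
2: successors {1, 2}; Diamond (p and q or p) there: 1:T, 2:T. ✓
3: no successors, so Diamond Diamond (p and q or p) fails. ✗
4: successors {1}; Diamond (p and q or p) there: 1:T. ✓
5: successors {3, 5}; Diamond (p and q or p) there: 3:F, 5:T. ✓
— 4 worlds.
For p and Diamond Diamond not q:
1: p is F, Diamond Diamond not q is T. ✗
2: p is T, Diamond Diamond not q is T. ✓
3: p is T, Diamond Diamond not q is F. ✗
4: p is F, Diamond Diamond not q is T. ✗
5: p is F, Diamond Diamond not q is T. ✗
— 1 world.

4 and 1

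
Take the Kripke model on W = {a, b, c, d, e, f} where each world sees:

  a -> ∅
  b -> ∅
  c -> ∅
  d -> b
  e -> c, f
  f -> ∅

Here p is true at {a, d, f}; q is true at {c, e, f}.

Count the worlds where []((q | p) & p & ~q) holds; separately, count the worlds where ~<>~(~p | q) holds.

For []((q | p) & p & ~q):
a: no successors, so []((q | p) & p & ~q) holds vacuously. ✓
b: no successors, so []((q | p) & p & ~q) holds vacuously. ✓
c: no successors, so []((q | p) & p & ~q) holds vacuously. ✓
d: successors {b}; (q | p) & p & ~q there: b:F. ✗
e: successors {c, f}; (q | p) & p & ~q there: c:F, f:F. ✗
f: no successors, so []((q | p) & p & ~q) holds vacuously. ✓
— 4 worlds.
For ~<>~(~p | q):
a: <>~(~p | q) is F. ✓
b: <>~(~p | q) is F. ✓
c: <>~(~p | q) is F. ✓
d: <>~(~p | q) is F. ✓
e: <>~(~p | q) is F. ✓
f: <>~(~p | q) is F. ✓
— 6 worlds.

4 and 6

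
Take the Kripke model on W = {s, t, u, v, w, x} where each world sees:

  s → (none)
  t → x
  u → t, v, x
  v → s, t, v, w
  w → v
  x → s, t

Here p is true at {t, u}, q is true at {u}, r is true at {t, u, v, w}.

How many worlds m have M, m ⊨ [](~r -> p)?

s: no successors, so [](~r -> p) holds vacuously. ✓
t: successors {x}; ~r -> p there: x:F. ✗
u: successors {t, v, x}; ~r -> p there: t:T, v:T, x:F. ✗
v: successors {s, t, v, w}; ~r -> p there: s:F, t:T, v:T, w:T. ✗
w: successors {v}; ~r -> p there: v:T. ✓
x: successors {s, t}; ~r -> p there: s:F, t:T. ✗
Satisfying worlds: {s, w}.

2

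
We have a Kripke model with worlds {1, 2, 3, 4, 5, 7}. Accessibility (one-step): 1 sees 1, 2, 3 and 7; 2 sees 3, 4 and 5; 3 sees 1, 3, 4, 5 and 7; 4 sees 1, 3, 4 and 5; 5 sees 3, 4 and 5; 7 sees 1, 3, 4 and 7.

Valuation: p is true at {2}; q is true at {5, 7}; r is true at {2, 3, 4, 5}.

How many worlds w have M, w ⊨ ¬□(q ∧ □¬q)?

6

1: □(q ∧ □¬q) is F. ✓
2: □(q ∧ □¬q) is F. ✓
3: □(q ∧ □¬q) is F. ✓
4: □(q ∧ □¬q) is F. ✓
5: □(q ∧ □¬q) is F. ✓
7: □(q ∧ □¬q) is F. ✓
Satisfying worlds: {1, 2, 3, 4, 5, 7}.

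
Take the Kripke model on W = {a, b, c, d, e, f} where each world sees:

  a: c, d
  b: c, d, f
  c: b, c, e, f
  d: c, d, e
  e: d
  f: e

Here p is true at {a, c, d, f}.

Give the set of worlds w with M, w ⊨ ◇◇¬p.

a: successors {c, d}; ◇¬p there: c:T, d:T. ✓
b: successors {c, d, f}; ◇¬p there: c:T, d:T, f:T. ✓
c: successors {b, c, e, f}; ◇¬p there: b:F, c:T, e:F, f:T. ✓
d: successors {c, d, e}; ◇¬p there: c:T, d:T, e:F. ✓
e: successors {d}; ◇¬p there: d:T. ✓
f: successors {e}; ◇¬p there: e:F. ✗

{a, b, c, d, e}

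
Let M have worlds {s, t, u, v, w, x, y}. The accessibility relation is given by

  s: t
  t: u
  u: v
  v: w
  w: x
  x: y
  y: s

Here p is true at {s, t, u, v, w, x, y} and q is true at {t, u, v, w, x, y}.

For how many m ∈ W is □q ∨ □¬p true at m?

s: □q is T, □¬p is F. ✓
t: □q is T, □¬p is F. ✓
u: □q is T, □¬p is F. ✓
v: □q is T, □¬p is F. ✓
w: □q is T, □¬p is F. ✓
x: □q is T, □¬p is F. ✓
y: □q is F, □¬p is F. ✗
Satisfying worlds: {s, t, u, v, w, x}.

6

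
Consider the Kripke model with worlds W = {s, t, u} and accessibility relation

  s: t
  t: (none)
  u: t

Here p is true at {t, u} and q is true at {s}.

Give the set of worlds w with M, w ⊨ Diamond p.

s: successors {t}; p there: t:T. ✓
t: no successors, so Diamond p fails. ✗
u: successors {t}; p there: t:T. ✓

{s, u}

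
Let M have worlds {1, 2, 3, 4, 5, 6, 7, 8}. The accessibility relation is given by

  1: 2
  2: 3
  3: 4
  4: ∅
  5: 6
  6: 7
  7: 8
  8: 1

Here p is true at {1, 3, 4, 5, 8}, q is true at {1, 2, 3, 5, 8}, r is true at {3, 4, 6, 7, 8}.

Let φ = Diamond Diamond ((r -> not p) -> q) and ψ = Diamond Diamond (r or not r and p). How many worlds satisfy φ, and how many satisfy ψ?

5 and 5

For Diamond Diamond ((r -> not p) -> q):
1: successors {2}; Diamond ((r -> not p) -> q) there: 2:T. ✓
2: successors {3}; Diamond ((r -> not p) -> q) there: 3:T. ✓
3: successors {4}; Diamond ((r -> not p) -> q) there: 4:F. ✗
4: no successors, so Diamond Diamond ((r -> not p) -> q) fails. ✗
5: successors {6}; Diamond ((r -> not p) -> q) there: 6:F. ✗
6: successors {7}; Diamond ((r -> not p) -> q) there: 7:T. ✓
7: successors {8}; Diamond ((r -> not p) -> q) there: 8:T. ✓
8: successors {1}; Diamond ((r -> not p) -> q) there: 1:T. ✓
— 5 worlds.
For Diamond Diamond (r or not r and p):
1: successors {2}; Diamond (r or not r and p) there: 2:T. ✓
2: successors {3}; Diamond (r or not r and p) there: 3:T. ✓
3: successors {4}; Diamond (r or not r and p) there: 4:F. ✗
4: no successors, so Diamond Diamond (r or not r and p) fails. ✗
5: successors {6}; Diamond (r or not r and p) there: 6:T. ✓
6: successors {7}; Diamond (r or not r and p) there: 7:T. ✓
7: successors {8}; Diamond (r or not r and p) there: 8:T. ✓
8: successors {1}; Diamond (r or not r and p) there: 1:F. ✗
— 5 worlds.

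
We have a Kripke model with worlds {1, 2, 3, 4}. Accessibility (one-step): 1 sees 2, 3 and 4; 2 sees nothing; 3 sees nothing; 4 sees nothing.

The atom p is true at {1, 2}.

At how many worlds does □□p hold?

4

1: successors {2, 3, 4}; □p there: 2:T, 3:T, 4:T. ✓
2: no successors, so □□p holds vacuously. ✓
3: no successors, so □□p holds vacuously. ✓
4: no successors, so □□p holds vacuously. ✓
Satisfying worlds: {1, 2, 3, 4}.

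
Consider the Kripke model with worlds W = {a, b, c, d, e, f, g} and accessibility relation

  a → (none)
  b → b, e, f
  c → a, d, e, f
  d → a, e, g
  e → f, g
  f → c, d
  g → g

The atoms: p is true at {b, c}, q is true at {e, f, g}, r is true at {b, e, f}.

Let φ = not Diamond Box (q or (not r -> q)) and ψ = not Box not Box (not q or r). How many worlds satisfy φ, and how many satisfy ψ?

2 and 5

For not Diamond Box (q or (not r -> q)):
a: Diamond Box (q or (not r -> q)) is F. ✓
b: Diamond Box (q or (not r -> q)) is T. ✗
c: Diamond Box (q or (not r -> q)) is T. ✗
d: Diamond Box (q or (not r -> q)) is T. ✗
e: Diamond Box (q or (not r -> q)) is T. ✗
f: Diamond Box (q or (not r -> q)) is F. ✓
g: Diamond Box (q or (not r -> q)) is T. ✗
— 2 worlds.
For not Box not Box (not q or r):
a: Box not Box (not q or r) is T. ✗
b: Box not Box (not q or r) is F. ✓
c: Box not Box (not q or r) is F. ✓
d: Box not Box (not q or r) is F. ✓
e: Box not Box (not q or r) is F. ✓
f: Box not Box (not q or r) is F. ✓
g: Box not Box (not q or r) is T. ✗
— 5 worlds.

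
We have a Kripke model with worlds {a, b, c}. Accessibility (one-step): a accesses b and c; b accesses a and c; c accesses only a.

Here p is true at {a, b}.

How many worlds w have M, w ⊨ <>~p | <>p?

3

a: <>~p is T, <>p is T. ✓
b: <>~p is T, <>p is T. ✓
c: <>~p is F, <>p is T. ✓
Satisfying worlds: {a, b, c}.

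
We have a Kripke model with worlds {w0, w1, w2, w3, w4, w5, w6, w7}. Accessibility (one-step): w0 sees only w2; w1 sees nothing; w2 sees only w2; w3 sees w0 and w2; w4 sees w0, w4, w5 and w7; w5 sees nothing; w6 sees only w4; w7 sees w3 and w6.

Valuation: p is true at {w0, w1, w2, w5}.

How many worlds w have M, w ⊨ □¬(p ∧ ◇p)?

w0: successors {w2}; ¬(p ∧ ◇p) there: w2:F. ✗
w1: no successors, so □¬(p ∧ ◇p) holds vacuously. ✓
w2: successors {w2}; ¬(p ∧ ◇p) there: w2:F. ✗
w3: successors {w0, w2}; ¬(p ∧ ◇p) there: w0:F, w2:F. ✗
w4: successors {w0, w4, w5, w7}; ¬(p ∧ ◇p) there: w0:F, w4:T, w5:T, w7:T. ✗
w5: no successors, so □¬(p ∧ ◇p) holds vacuously. ✓
w6: successors {w4}; ¬(p ∧ ◇p) there: w4:T. ✓
w7: successors {w3, w6}; ¬(p ∧ ◇p) there: w3:T, w6:T. ✓
Satisfying worlds: {w1, w5, w6, w7}.

4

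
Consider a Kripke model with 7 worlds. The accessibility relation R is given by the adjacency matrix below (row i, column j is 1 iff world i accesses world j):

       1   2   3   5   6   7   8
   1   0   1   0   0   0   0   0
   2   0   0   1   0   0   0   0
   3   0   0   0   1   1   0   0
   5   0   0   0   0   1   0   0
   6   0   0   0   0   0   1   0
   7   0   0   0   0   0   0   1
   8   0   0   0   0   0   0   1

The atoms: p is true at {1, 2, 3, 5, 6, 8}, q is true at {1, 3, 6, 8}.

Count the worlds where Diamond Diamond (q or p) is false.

1: successors {2}; Diamond (q or p) there: 2:T. ✓
2: successors {3}; Diamond (q or p) there: 3:T. ✓
3: successors {5, 6}; Diamond (q or p) there: 5:T, 6:F. ✓
5: successors {6}; Diamond (q or p) there: 6:F. ✗
6: successors {7}; Diamond (q or p) there: 7:T. ✓
7: successors {8}; Diamond (q or p) there: 8:T. ✓
8: successors {8}; Diamond (q or p) there: 8:T. ✓
Satisfying worlds: {1, 2, 3, 6, 7, 8}.
So Diamond Diamond (q or p) fails at the other 1 world.

1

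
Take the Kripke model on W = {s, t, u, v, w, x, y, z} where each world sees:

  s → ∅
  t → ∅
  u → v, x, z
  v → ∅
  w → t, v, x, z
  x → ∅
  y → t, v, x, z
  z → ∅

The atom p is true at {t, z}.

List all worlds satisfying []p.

{s, t, v, x, z}

s: no successors, so []p holds vacuously. ✓
t: no successors, so []p holds vacuously. ✓
u: successors {v, x, z}; p there: v:F, x:F, z:T. ✗
v: no successors, so []p holds vacuously. ✓
w: successors {t, v, x, z}; p there: t:T, v:F, x:F, z:T. ✗
x: no successors, so []p holds vacuously. ✓
y: successors {t, v, x, z}; p there: t:T, v:F, x:F, z:T. ✗
z: no successors, so []p holds vacuously. ✓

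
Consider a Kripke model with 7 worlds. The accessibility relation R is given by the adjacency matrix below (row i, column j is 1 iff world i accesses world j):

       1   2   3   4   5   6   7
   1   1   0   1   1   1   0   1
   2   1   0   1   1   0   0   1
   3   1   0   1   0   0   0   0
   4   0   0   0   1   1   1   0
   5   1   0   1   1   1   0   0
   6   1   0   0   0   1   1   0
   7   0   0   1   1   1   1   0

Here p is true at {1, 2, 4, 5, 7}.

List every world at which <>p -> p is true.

1: <>p is T, p is T. ✓
2: <>p is T, p is T. ✓
3: <>p is T, p is F. ✗
4: <>p is T, p is T. ✓
5: <>p is T, p is T. ✓
6: <>p is T, p is F. ✗
7: <>p is T, p is T. ✓

{1, 2, 4, 5, 7}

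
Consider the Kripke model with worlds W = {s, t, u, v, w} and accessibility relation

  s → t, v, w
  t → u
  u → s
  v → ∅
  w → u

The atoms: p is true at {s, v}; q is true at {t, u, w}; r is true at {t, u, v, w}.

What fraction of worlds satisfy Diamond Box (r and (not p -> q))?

s: successors {t, v, w}; Box (r and (not p -> q)) there: t:T, v:T, w:T. ✓
t: successors {u}; Box (r and (not p -> q)) there: u:F. ✗
u: successors {s}; Box (r and (not p -> q)) there: s:T. ✓
v: no successors, so Diamond Box (r and (not p -> q)) fails. ✗
w: successors {u}; Box (r and (not p -> q)) there: u:F. ✗
That's 2 of 5 worlds, so 2/5.

2/5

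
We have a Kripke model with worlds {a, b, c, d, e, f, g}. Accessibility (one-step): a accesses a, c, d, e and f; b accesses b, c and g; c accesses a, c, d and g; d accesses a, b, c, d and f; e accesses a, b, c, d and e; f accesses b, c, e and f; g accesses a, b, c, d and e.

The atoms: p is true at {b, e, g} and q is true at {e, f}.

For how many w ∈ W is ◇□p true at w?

0

a: successors {a, c, d, e, f}; □p there: a:F, c:F, d:F, e:F, f:F. ✗
b: successors {b, c, g}; □p there: b:F, c:F, g:F. ✗
c: successors {a, c, d, g}; □p there: a:F, c:F, d:F, g:F. ✗
d: successors {a, b, c, d, f}; □p there: a:F, b:F, c:F, d:F, f:F. ✗
e: successors {a, b, c, d, e}; □p there: a:F, b:F, c:F, d:F, e:F. ✗
f: successors {b, c, e, f}; □p there: b:F, c:F, e:F, f:F. ✗
g: successors {a, b, c, d, e}; □p there: a:F, b:F, c:F, d:F, e:F. ✗
Satisfying worlds: ∅.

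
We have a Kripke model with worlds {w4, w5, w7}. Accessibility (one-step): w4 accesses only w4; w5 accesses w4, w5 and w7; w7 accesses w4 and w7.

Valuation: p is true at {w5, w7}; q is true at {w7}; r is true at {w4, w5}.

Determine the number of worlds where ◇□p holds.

w4: successors {w4}; □p there: w4:F. ✗
w5: successors {w4, w5, w7}; □p there: w4:F, w5:F, w7:F. ✗
w7: successors {w4, w7}; □p there: w4:F, w7:F. ✗
Satisfying worlds: ∅.

0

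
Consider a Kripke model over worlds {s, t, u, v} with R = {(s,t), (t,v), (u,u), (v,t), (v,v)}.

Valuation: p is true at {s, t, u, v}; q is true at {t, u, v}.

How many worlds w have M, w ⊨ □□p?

4

s: successors {t}; □p there: t:T. ✓
t: successors {v}; □p there: v:T. ✓
u: successors {u}; □p there: u:T. ✓
v: successors {t, v}; □p there: t:T, v:T. ✓
Satisfying worlds: {s, t, u, v}.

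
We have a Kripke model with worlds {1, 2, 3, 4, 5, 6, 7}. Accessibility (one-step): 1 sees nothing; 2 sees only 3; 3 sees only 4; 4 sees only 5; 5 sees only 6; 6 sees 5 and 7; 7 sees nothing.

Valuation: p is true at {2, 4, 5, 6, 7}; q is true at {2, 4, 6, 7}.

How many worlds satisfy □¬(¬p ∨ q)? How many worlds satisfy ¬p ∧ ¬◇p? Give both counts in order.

For □¬(¬p ∨ q):
1: no successors, so □¬(¬p ∨ q) holds vacuously. ✓
2: successors {3}; ¬(¬p ∨ q) there: 3:F. ✗
3: successors {4}; ¬(¬p ∨ q) there: 4:F. ✗
4: successors {5}; ¬(¬p ∨ q) there: 5:T. ✓
5: successors {6}; ¬(¬p ∨ q) there: 6:F. ✗
6: successors {5, 7}; ¬(¬p ∨ q) there: 5:T, 7:F. ✗
7: no successors, so □¬(¬p ∨ q) holds vacuously. ✓
— 3 worlds.
For ¬p ∧ ¬◇p:
1: ¬p is T, ¬◇p is T. ✓
2: ¬p is F, ¬◇p is T. ✗
3: ¬p is T, ¬◇p is F. ✗
4: ¬p is F, ¬◇p is F. ✗
5: ¬p is F, ¬◇p is F. ✗
6: ¬p is F, ¬◇p is F. ✗
7: ¬p is F, ¬◇p is T. ✗
— 1 world.

3 and 1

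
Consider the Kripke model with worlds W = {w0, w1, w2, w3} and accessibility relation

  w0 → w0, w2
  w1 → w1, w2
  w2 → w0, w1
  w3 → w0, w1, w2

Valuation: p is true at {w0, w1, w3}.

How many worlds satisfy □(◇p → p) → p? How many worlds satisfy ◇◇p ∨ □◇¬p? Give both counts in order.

3 and 4

For □(◇p → p) → p:
w0: □(◇p → p) is F, p is T. ✓
w1: □(◇p → p) is F, p is T. ✓
w2: □(◇p → p) is T, p is F. ✗
w3: □(◇p → p) is F, p is T. ✓
— 3 worlds.
For ◇◇p ∨ □◇¬p:
w0: ◇◇p is T, □◇¬p is F. ✓
w1: ◇◇p is T, □◇¬p is F. ✓
w2: ◇◇p is T, □◇¬p is T. ✓
w3: ◇◇p is T, □◇¬p is F. ✓
— 4 worlds.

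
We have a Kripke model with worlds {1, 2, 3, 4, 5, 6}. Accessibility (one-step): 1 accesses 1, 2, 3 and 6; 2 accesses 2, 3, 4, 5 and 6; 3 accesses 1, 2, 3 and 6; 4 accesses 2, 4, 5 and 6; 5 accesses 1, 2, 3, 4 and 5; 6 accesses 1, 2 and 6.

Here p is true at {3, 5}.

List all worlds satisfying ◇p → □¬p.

1: ◇p is T, □¬p is F. ✗
2: ◇p is T, □¬p is F. ✗
3: ◇p is T, □¬p is F. ✗
4: ◇p is T, □¬p is F. ✗
5: ◇p is T, □¬p is F. ✗
6: ◇p is F, □¬p is T. ✓

{6}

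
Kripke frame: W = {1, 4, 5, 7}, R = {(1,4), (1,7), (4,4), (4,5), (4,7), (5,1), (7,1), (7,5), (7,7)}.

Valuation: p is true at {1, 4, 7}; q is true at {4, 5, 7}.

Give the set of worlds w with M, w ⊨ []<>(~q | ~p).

1: successors {4, 7}; <>(~q | ~p) there: 4:T, 7:T. ✓
4: successors {4, 5, 7}; <>(~q | ~p) there: 4:T, 5:T, 7:T. ✓
5: successors {1}; <>(~q | ~p) there: 1:F. ✗
7: successors {1, 5, 7}; <>(~q | ~p) there: 1:F, 5:T, 7:T. ✗

{1, 4}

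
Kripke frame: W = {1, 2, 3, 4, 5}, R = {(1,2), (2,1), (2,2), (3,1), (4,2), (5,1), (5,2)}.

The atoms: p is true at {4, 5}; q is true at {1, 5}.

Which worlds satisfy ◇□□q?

1: successors {2}; □□q there: 2:F. ✗
2: successors {1, 2}; □□q there: 1:F, 2:F. ✗
3: successors {1}; □□q there: 1:F. ✗
4: successors {2}; □□q there: 2:F. ✗
5: successors {1, 2}; □□q there: 1:F, 2:F. ✗

∅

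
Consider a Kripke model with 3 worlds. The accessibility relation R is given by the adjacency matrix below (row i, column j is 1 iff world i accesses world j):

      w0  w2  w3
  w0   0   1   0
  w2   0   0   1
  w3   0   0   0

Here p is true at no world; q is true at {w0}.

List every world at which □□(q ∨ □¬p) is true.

w0: successors {w2}; □(q ∨ □¬p) there: w2:T. ✓
w2: successors {w3}; □(q ∨ □¬p) there: w3:T. ✓
w3: no successors, so □□(q ∨ □¬p) holds vacuously. ✓

{w0, w2, w3}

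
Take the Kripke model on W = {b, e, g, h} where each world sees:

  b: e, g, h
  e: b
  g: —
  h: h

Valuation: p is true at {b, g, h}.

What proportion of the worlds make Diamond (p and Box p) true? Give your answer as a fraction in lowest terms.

b: successors {e, g, h}; p and Box p there: e:F, g:T, h:T. ✓
e: successors {b}; p and Box p there: b:F. ✗
g: no successors, so Diamond (p and Box p) fails. ✗
h: successors {h}; p and Box p there: h:T. ✓
That's 2 of 4 worlds, so 2/4 = 1/2.

1/2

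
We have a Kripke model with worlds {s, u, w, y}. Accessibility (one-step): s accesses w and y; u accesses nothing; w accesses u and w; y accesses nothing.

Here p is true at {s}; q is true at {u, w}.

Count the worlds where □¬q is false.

s: successors {w, y}; ¬q there: w:F, y:T. ✗
u: no successors, so □¬q holds vacuously. ✓
w: successors {u, w}; ¬q there: u:F, w:F. ✗
y: no successors, so □¬q holds vacuously. ✓
Satisfying worlds: {u, y}.
So □¬q fails at the other 2 worlds.

2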